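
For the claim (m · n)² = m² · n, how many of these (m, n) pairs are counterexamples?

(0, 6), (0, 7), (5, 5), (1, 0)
Testing each pair:
(0, 6): LHS = 0, RHS = 0 → satisfies claim
(0, 7): LHS = 0, RHS = 0 → satisfies claim
(5, 5): LHS = 625, RHS = 125 → counterexample
(1, 0): LHS = 0, RHS = 0 → satisfies claim

That makes 1 counterexample.

Answer: 1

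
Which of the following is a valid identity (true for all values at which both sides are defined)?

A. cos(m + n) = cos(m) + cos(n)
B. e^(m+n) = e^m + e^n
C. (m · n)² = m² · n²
C

A: fails at (2, 4) — LHS = cos(6) ≈ 0.9602, RHS = cos(4) + cos(2) ≈ -1.07.
B: fails at (5, 8) — LHS = e^13 ≈ 442413.4, RHS = e^5 + e^8 ≈ 3129.
C: holds — e.g. at (3, 7), both sides equal 441.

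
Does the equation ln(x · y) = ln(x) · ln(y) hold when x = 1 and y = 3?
Substituting x = 1, y = 3:

LHS = ln(1 · 3) = ln(3) ≈ 1.099
RHS = ln(1) · ln(3) = 0

LHS ≠ RHS, so the equation does not hold at this point.

Answer: Fails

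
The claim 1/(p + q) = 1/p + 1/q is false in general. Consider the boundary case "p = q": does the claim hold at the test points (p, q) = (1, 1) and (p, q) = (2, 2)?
No, fails at both test points

At (1, 1): LHS = 1/2 ≠ RHS = 2
At (2, 2): LHS = 1/4 ≠ RHS = 1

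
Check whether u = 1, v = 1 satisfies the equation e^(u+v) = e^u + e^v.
Substituting u = 1, v = 1:

LHS = e^(1+1) = e^2 ≈ 7.389
RHS = e^1 + e^1 = 2·e ≈ 5.437

LHS ≠ RHS, so the equation does not hold at this point.

Answer: Fails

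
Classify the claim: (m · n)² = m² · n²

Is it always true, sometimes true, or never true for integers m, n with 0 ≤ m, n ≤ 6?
Always true

The identity holds for every pair in the range. For instance at (m, n) = (5, 1): both sides equal 25.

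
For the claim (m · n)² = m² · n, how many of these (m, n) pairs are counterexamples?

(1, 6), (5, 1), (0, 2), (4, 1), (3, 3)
Testing each pair:
(1, 6): LHS = 36, RHS = 6 → counterexample
(5, 1): LHS = 25, RHS = 25 → satisfies claim
(0, 2): LHS = 0, RHS = 0 → satisfies claim
(4, 1): LHS = 16, RHS = 16 → satisfies claim
(3, 3): LHS = 81, RHS = 27 → counterexample

That makes 2 counterexamples.

Answer: 2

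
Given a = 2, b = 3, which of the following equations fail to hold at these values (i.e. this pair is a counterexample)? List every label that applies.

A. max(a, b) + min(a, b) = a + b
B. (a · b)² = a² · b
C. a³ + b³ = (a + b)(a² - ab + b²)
B

Evaluating each claim at the given values:
A. LHS = 5, RHS = 5 → holds here (LHS = RHS)
B. LHS = 36, RHS = 12 → fails here (LHS ≠ RHS)
C. LHS = 35, RHS = 35 → holds here (LHS = RHS)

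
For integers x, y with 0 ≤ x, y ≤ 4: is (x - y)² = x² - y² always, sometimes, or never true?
It holds at (x, y) = (0, 0) (both sides equal 0), but fails at (x, y) = (1, 4) (LHS = 9, RHS = -15).

Answer: Sometimes true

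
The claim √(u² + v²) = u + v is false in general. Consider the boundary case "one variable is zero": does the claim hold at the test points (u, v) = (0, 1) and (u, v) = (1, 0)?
At (0, 1): LHS = 1, RHS = 1 → equal
At (1, 0): LHS = 1, RHS = 1 → equal

So the claim does hold at both of these boundary points, even though it is not an identity.

Answer: Yes, holds at both test points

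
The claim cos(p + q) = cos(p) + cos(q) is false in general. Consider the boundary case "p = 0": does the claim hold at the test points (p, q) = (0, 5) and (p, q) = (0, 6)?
No, fails at both test points

At (0, 5): LHS = cos(5) ≈ 0.2837 ≠ RHS = cos(5) + 1 ≈ 1.284
At (0, 6): LHS = cos(6) ≈ 0.9602 ≠ RHS = cos(6) + 1 ≈ 1.96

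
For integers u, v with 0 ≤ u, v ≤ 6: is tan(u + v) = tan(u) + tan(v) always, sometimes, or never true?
Sometimes true

It holds at (u, v) = (0, 1) (both sides equal tan(1) ≈ 1.557), but fails at (u, v) = (2, 5) (LHS = tan(7) ≈ 0.8714, RHS = tan(5) + tan(2) ≈ -5.566).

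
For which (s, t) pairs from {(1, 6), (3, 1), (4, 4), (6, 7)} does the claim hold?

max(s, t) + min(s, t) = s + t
Testing each pair:
(1, 6): LHS = 7, RHS = 7 → holds
(3, 1): LHS = 4, RHS = 4 → holds
(4, 4): LHS = 8, RHS = 8 → holds
(6, 7): LHS = 13, RHS = 13 → holds

Every pair satisfies the claim.

Answer: All pairs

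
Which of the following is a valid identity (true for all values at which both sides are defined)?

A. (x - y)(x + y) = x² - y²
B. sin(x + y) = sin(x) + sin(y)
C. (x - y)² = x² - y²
A: holds — e.g. at (5, 8), both sides equal -39.
B: fails at (4, 4) — LHS = sin(8) ≈ 0.9894, RHS = 2·sin(4) ≈ -1.514.
C: fails at (3, 7) — LHS = 16, RHS = -40.

Answer: A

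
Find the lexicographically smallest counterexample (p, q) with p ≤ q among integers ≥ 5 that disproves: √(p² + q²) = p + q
(p, q) = (5, 5)

Substituting (5, 5) into the claim:
LHS = √(5² + 5²) = 5·√(2) ≈ 7.071
RHS = 5 + 5 = 10

Since LHS ≠ RHS, this pair disproves the claim, and no lexicographically smaller pair (p ≤ q, integers ≥ 5) does.

For instance (7, 12) is also a counterexample (LHS = √(193) ≈ 13.89, RHS = 19), but it's lexicographically larger.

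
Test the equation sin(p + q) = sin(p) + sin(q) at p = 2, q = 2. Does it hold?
Fails

Substituting p = 2, q = 2:

LHS = sin(2 + 2) = sin(4) ≈ -0.7568
RHS = sin(2) + sin(2) = 2·sin(2) ≈ 1.819

LHS ≠ RHS, so the equation does not hold at this point.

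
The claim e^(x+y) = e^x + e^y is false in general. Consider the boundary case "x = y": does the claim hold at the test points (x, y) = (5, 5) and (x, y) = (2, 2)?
At (5, 5): LHS = e^10 ≈ 22026.5 ≠ RHS = 2·e^5 ≈ 296.8
At (2, 2): LHS = e^4 ≈ 54.6 ≠ RHS = 2·e^2 ≈ 14.78

Answer: No, fails at both test points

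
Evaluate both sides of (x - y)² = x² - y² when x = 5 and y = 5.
LHS = (5 - 5)² = 0
RHS = 5² - 5² = 0

LHS = RHS: the two sides agree.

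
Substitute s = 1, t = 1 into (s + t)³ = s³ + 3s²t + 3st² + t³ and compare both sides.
LHS = (1 + 1)³ = 8
RHS = 1³ + 3·1²·1 + 3·1·1² + 1³ = 8

LHS = RHS: the two sides agree.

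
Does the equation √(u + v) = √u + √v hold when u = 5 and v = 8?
Fails

Substituting u = 5, v = 8:

LHS = √(5 + 8) = √(13) ≈ 3.606
RHS = √5 + √8 = √(5) + 2·√(2) ≈ 5.064

LHS ≠ RHS, so the equation does not hold at this point.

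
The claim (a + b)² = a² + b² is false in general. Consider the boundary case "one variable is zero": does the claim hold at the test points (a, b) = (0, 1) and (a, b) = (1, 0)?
At (0, 1): LHS = 1, RHS = 1 → equal
At (1, 0): LHS = 1, RHS = 1 → equal

So the claim does hold at both of these boundary points, even though it is not an identity.

Answer: Yes, holds at both test points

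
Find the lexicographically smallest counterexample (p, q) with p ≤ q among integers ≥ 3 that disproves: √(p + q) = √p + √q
Substituting (3, 3) into the claim:
LHS = √(3 + 3) = √(6) ≈ 2.449
RHS = √3 + √3 = 2·√(3) ≈ 3.464

Since LHS ≠ RHS, this pair disproves the claim, and no lexicographically smaller pair (p ≤ q, integers ≥ 3) does.

For instance (4, 7) is also a counterexample (LHS = √(11) ≈ 3.317, RHS = 2 + √(7) ≈ 4.646), but it's lexicographically larger.

Answer: (p, q) = (3, 3)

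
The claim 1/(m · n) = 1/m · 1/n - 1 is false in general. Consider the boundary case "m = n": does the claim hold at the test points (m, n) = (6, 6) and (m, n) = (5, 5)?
No, fails at both test points

At (6, 6): LHS = 1/36 ≠ RHS = -35/36
At (5, 5): LHS = 1/25 ≠ RHS = -24/25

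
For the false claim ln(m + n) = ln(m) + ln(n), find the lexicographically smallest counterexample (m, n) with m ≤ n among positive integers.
(m, n) = (1, 1)

Substituting (1, 1) into the claim:
LHS = ln(1 + 1) = ln(2) ≈ 0.6931
RHS = ln(1) + ln(1) = 0

Since LHS ≠ RHS, this pair disproves the claim, and no lexicographically smaller pair (m ≤ n, positive integers) does.

For instance (2, 8) is also a counterexample (LHS = ln(10) ≈ 2.303, RHS = ln(2) + ln(8) ≈ 2.773), but it's lexicographically larger.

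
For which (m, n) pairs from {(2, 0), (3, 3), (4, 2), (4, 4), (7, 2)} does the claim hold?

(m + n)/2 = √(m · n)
(3, 3), (4, 4)

Testing each pair:
(2, 0): LHS = 1, RHS = 0 → fails
(3, 3): LHS = 3, RHS = 3 → holds
(4, 2): LHS = 3, RHS = 2·√(2) ≈ 2.828 → fails
(4, 4): LHS = 4, RHS = 4 → holds
(7, 2): LHS = 9/2, RHS = √(14) ≈ 3.742 → fails

2 of 5 pairs satisfy the claim.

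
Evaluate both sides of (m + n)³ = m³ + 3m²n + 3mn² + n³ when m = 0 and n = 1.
LHS = (0 + 1)³ = 1
RHS = 0³ + 3·0²·1 + 3·0·1² + 1³ = 1

LHS = RHS: the two sides agree.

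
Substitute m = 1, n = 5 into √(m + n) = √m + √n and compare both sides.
LHS = √(1 + 5) = √(6) ≈ 2.449
RHS = √1 + √5 = 1 + √(5) ≈ 3.236

LHS ≠ RHS (they differ by about 0.7866), so the equation does not hold here.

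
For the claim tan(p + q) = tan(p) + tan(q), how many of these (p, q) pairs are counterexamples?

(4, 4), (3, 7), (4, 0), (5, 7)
Testing each pair:
(4, 4): LHS = tan(8) ≈ -6.8, RHS = 2·tan(4) ≈ 2.316 → counterexample
(3, 7): LHS = tan(10) ≈ 0.6484, RHS = tan(3) + tan(7) ≈ 0.7289 → counterexample
(4, 0): LHS = tan(4) ≈ 1.158, RHS = tan(4) ≈ 1.158 → satisfies claim
(5, 7): LHS = tan(12) ≈ -0.6359, RHS = tan(5) + tan(7) ≈ -2.509 → counterexample

That makes 3 counterexamples.

Answer: 3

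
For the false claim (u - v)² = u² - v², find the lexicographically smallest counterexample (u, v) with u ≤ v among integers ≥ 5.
(u, v) = (5, 6)

At (5, 5): both sides equal 0, so it holds there.

Substituting (5, 6) into the claim:
LHS = (5 - 6)² = 1
RHS = 5² - 6² = -11

Since LHS ≠ RHS, this pair disproves the claim, and no lexicographically smaller pair (u ≤ v, integers ≥ 5) does.

For instance (9, 11) is also a counterexample (LHS = 4, RHS = -40), but it's lexicographically larger.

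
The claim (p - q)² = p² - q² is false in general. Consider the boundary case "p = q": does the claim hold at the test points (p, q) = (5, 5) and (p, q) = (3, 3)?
At (5, 5): LHS = 0, RHS = 0 → equal
At (3, 3): LHS = 0, RHS = 0 → equal

So the claim does hold at both of these boundary points, even though it is not an identity.

Answer: Yes, holds at both test points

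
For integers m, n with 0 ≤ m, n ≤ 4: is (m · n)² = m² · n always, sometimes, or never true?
Sometimes true

It holds at (m, n) = (2, 0) (both sides equal 0), but fails at (m, n) = (4, 3) (LHS = 144, RHS = 48).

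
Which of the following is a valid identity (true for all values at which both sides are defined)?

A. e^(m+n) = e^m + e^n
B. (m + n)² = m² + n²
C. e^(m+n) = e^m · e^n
C

A: fails at (3, 4) — LHS = e^7 ≈ 1097, RHS = e^3 + e^4 ≈ 74.68.
B: fails at (2, 7) — LHS = 81, RHS = 53.
C: holds — e.g. at (1, 3), both sides equal e^4 ≈ 54.6.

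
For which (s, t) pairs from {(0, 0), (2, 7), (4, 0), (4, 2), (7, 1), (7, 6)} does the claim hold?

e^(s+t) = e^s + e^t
None

Testing each pair:
(0, 0): LHS = 1, RHS = 2 → fails
(2, 7): LHS = e^9 ≈ 8103, RHS = e^2 + e^7 ≈ 1104 → fails
(4, 0): LHS = e^4 ≈ 54.6, RHS = 1 + e^4 ≈ 55.6 → fails
(4, 2): LHS = e^6 ≈ 403.4, RHS = e^2 + e^4 ≈ 61.99 → fails
(7, 1): LHS = e^8 ≈ 2981, RHS = e + e^7 ≈ 1099 → fails
(7, 6): LHS = e^13 ≈ 442413.4, RHS = e^6 + e^7 ≈ 1500 → fails

No pair satisfies the claim.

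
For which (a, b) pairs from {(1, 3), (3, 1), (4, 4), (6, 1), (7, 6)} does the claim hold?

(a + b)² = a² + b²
None

Testing each pair:
(1, 3): LHS = 16, RHS = 10 → fails
(3, 1): LHS = 16, RHS = 10 → fails
(4, 4): LHS = 64, RHS = 32 → fails
(6, 1): LHS = 49, RHS = 37 → fails
(7, 6): LHS = 169, RHS = 85 → fails

No pair satisfies the claim.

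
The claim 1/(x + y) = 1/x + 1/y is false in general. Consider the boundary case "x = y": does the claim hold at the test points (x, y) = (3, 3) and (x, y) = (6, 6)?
At (3, 3): LHS = 1/6 ≠ RHS = 2/3
At (6, 6): LHS = 1/12 ≠ RHS = 1/3

Answer: No, fails at both test points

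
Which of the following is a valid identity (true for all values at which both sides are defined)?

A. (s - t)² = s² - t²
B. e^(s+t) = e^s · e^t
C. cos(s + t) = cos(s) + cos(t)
A: fails at (2, 4) — LHS = 4, RHS = -12.
B: holds — e.g. at (5, 5), both sides equal e^10 ≈ 22026.5.
C: fails at (4, 4) — LHS = cos(8) ≈ -0.1455, RHS = 2·cos(4) ≈ -1.307.

Answer: B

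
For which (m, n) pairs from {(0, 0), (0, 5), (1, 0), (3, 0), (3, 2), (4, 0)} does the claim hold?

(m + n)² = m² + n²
Testing each pair:
(0, 0): LHS = 0, RHS = 0 → holds
(0, 5): LHS = 25, RHS = 25 → holds
(1, 0): LHS = 1, RHS = 1 → holds
(3, 0): LHS = 9, RHS = 9 → holds
(3, 2): LHS = 25, RHS = 13 → fails
(4, 0): LHS = 16, RHS = 16 → holds

5 of 6 pairs satisfy the claim.

Answer: (0, 0), (0, 5), (1, 0), (3, 0), (4, 0)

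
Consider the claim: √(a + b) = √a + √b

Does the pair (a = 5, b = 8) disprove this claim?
Substituting a = 5, b = 8:
LHS = √(5 + 8) = √(13) ≈ 3.606
RHS = √5 + √8 = √(5) + 2·√(2) ≈ 5.064

Since LHS ≠ RHS, this pair disproves the claim.

Answer: Yes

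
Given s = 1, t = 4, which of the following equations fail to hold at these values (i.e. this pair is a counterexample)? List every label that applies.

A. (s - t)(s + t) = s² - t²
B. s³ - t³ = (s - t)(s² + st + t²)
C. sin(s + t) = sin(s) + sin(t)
C

Evaluating each claim at the given values:
A. LHS = -15, RHS = -15 → holds here (LHS = RHS)
B. LHS = -63, RHS = -63 → holds here (LHS = RHS)
C. LHS = sin(5) ≈ -0.9589, RHS = sin(4) + sin(1) ≈ 0.08467 → fails here (LHS ≠ RHS)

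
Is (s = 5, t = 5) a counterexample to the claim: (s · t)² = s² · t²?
No

Substituting s = 5, t = 5:
LHS = (5 · 5)² = 625
RHS = 5² · 5² = 625

The sides agree, so this pair does not disprove the claim.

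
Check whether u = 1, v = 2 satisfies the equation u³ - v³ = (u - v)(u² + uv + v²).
Holds

Substituting u = 1, v = 2:

LHS = 1³ - 2³ = -7
RHS = (1 - 2)(1² + 1·2 + 2²) = -7

LHS = RHS, so the equation holds at this point.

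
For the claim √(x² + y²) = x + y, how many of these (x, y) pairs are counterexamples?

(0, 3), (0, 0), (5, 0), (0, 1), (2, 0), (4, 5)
Testing each pair:
(0, 3): LHS = 3, RHS = 3 → satisfies claim
(0, 0): LHS = 0, RHS = 0 → satisfies claim
(5, 0): LHS = 5, RHS = 5 → satisfies claim
(0, 1): LHS = 1, RHS = 1 → satisfies claim
(2, 0): LHS = 2, RHS = 2 → satisfies claim
(4, 5): LHS = √(41) ≈ 6.403, RHS = 9 → counterexample

That makes 1 counterexample.

Answer: 1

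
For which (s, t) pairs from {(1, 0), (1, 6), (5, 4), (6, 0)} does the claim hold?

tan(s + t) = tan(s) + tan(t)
Testing each pair:
(1, 0): LHS = tan(1) ≈ 1.557, RHS = tan(1) ≈ 1.557 → holds
(1, 6): LHS = tan(7) ≈ 0.8714, RHS = tan(6) + tan(1) ≈ 1.266 → fails
(5, 4): LHS = tan(9) ≈ -0.4523, RHS = tan(5) + tan(4) ≈ -2.223 → fails
(6, 0): LHS = tan(6) ≈ -0.291, RHS = tan(6) ≈ -0.291 → holds

2 of 4 pairs satisfy the claim.

Answer: (1, 0), (6, 0)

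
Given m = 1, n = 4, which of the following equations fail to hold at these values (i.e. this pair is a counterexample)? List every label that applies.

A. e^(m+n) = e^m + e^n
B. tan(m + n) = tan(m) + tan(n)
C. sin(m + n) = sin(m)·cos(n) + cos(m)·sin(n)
Evaluating each claim at the given values:
A. LHS = e^5 ≈ 148.4, RHS = e + e^4 ≈ 57.32 → fails here (LHS ≠ RHS)
B. LHS = tan(5) ≈ -3.381, RHS = tan(4) + tan(1) ≈ 2.715 → fails here (LHS ≠ RHS)
C. LHS = sin(5) ≈ -0.9589, RHS = sin(1)·cos(4) + sin(4)·cos(1) ≈ -0.9589 → holds here (LHS = RHS)

Answer: A, B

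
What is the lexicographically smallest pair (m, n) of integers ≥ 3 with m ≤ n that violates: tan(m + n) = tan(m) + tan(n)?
Substituting (3, 3) into the claim:
LHS = tan(3 + 3) = tan(6) ≈ -0.291
RHS = tan(3) + tan(3) = 2·tan(3) ≈ -0.2851

Since LHS ≠ RHS, this pair disproves the claim, and no lexicographically smaller pair (m ≤ n, integers ≥ 3) does.

For instance (3, 5) is also a counterexample (LHS = tan(8) ≈ -6.8, RHS = tan(5) + tan(3) ≈ -3.523), but it's lexicographically larger.

Answer: (m, n) = (3, 3)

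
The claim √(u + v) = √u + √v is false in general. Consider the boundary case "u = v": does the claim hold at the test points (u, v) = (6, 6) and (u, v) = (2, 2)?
At (6, 6): LHS = 2·√(3) ≈ 3.464 ≠ RHS = 2·√(6) ≈ 4.899
At (2, 2): LHS = 2 ≠ RHS = 2·√(2) ≈ 2.828

Answer: No, fails at both test points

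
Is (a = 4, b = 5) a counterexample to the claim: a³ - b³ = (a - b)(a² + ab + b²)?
Substituting a = 4, b = 5:
LHS = 4³ - 5³ = -61
RHS = (4 - 5)(4² + 4·5 + 5²) = -61

The sides agree, so this pair does not disprove the claim.

Answer: No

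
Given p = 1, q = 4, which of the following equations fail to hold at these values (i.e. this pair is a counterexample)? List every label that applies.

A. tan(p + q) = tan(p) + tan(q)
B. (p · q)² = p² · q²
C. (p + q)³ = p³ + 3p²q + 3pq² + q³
A

Evaluating each claim at the given values:
A. LHS = tan(5) ≈ -3.381, RHS = tan(4) + tan(1) ≈ 2.715 → fails here (LHS ≠ RHS)
B. LHS = 16, RHS = 16 → holds here (LHS = RHS)
C. LHS = 125, RHS = 125 → holds here (LHS = RHS)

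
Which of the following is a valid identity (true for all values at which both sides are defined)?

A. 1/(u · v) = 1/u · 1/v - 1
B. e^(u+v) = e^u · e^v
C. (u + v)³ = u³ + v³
B

A: fails at (4, 6) — LHS = 1/24, RHS = -23/24.
B: holds — e.g. at (4, 5), both sides equal e^9 ≈ 8103.
C: fails at (5, 8) — LHS = 2197, RHS = 637.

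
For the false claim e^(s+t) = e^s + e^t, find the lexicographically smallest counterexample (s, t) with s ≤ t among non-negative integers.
Substituting (0, 0) into the claim:
LHS = e^(0+0) = 1
RHS = e^0 + e^0 = 2

Since LHS ≠ RHS, this pair disproves the claim, and no lexicographically smaller pair (s ≤ t, non-negative integers) does.

For instance (4, 5) is also a counterexample (LHS = e^9 ≈ 8103, RHS = e^4 + e^5 ≈ 203), but it's lexicographically larger.

Answer: (s, t) = (0, 0)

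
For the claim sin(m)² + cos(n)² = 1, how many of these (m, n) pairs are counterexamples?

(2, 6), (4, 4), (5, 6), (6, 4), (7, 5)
Testing each pair:
(2, 6): LHS = sin(2)² + cos(6)² ≈ 1.749, RHS = 1 → counterexample
(4, 4): LHS = cos(4)² + sin(4)² = 1, RHS = 1 → satisfies claim
(5, 6): LHS = sin(5)² + cos(6)² ≈ 1.841, RHS = 1 → counterexample
(6, 4): LHS = sin(6)² + cos(4)² ≈ 0.5053, RHS = 1 → counterexample
(7, 5): LHS = cos(5)² + sin(7)² ≈ 0.5121, RHS = 1 → counterexample

That makes 4 counterexamples.

Answer: 4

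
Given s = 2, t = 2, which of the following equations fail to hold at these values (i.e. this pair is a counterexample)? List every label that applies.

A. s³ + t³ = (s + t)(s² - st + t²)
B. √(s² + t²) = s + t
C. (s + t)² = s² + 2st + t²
Evaluating each claim at the given values:
A. LHS = 16, RHS = 16 → holds here (LHS = RHS)
B. LHS = 2·√(2) ≈ 2.828, RHS = 4 → fails here (LHS ≠ RHS)
C. LHS = 16, RHS = 16 → holds here (LHS = RHS)

Answer: B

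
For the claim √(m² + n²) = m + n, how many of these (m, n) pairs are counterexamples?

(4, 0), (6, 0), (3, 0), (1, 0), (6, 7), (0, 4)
1

Testing each pair:
(4, 0): LHS = 4, RHS = 4 → satisfies claim
(6, 0): LHS = 6, RHS = 6 → satisfies claim
(3, 0): LHS = 3, RHS = 3 → satisfies claim
(1, 0): LHS = 1, RHS = 1 → satisfies claim
(6, 7): LHS = √(85) ≈ 9.22, RHS = 13 → counterexample
(0, 4): LHS = 4, RHS = 4 → satisfies claim

That makes 1 counterexample.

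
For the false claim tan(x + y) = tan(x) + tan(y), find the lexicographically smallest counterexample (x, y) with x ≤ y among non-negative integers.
(x, y) = (1, 1)

At (0, 2): both sides equal tan(2) ≈ -2.185, so it holds there.

Substituting (1, 1) into the claim:
LHS = tan(1 + 1) = tan(2) ≈ -2.185
RHS = tan(1) + tan(1) = 2·tan(1) ≈ 3.115

Since LHS ≠ RHS, this pair disproves the claim, and no lexicographically smaller pair (x ≤ y, non-negative integers) does.

For instance (2, 7) is also a counterexample (LHS = tan(9) ≈ -0.4523, RHS = tan(2) + tan(7) ≈ -1.314), but it's lexicographically larger.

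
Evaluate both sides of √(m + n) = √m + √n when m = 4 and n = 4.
LHS = √(4 + 4) = 2·√(2) ≈ 2.828
RHS = √4 + √4 = 4

LHS ≠ RHS (they differ by about 1.172), so the equation does not hold here.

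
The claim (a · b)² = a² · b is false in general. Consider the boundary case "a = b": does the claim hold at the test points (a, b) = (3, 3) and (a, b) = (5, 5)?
At (3, 3): LHS = 81 ≠ RHS = 27
At (5, 5): LHS = 625 ≠ RHS = 125

Answer: No, fails at both test points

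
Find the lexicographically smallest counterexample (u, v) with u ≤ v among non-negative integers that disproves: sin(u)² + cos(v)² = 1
Substituting (0, 1) into the claim:
LHS = sin(0)² + cos(1)² = cos(1)² ≈ 0.2919
RHS = 1

Since LHS ≠ RHS, this pair disproves the claim, and no lexicographically smaller pair (u ≤ v, non-negative integers) does.

For instance (3, 4) is also a counterexample (LHS = sin(3)² + cos(4)² ≈ 0.4472, RHS = 1), but it's lexicographically larger.

Answer: (u, v) = (0, 1)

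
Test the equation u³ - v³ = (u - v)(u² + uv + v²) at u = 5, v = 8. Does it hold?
Holds

Substituting u = 5, v = 8:

LHS = 5³ - 8³ = -387
RHS = (5 - 8)(5² + 5·8 + 8²) = -387

LHS = RHS, so the equation holds at this point.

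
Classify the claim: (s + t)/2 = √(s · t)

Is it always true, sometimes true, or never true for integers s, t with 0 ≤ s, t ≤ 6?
It holds at (s, t) = (5, 5) (both sides equal 5), but fails at (s, t) = (3, 1) (LHS = 2, RHS = √(3) ≈ 1.732).

Answer: Sometimes true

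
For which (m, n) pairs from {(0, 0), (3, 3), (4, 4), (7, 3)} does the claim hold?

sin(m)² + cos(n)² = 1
Testing each pair:
(0, 0): LHS = 1, RHS = 1 → holds
(3, 3): LHS = sin(3)² + cos(3)² = 1, RHS = 1 → holds
(4, 4): LHS = cos(4)² + sin(4)² = 1, RHS = 1 → holds
(7, 3): LHS = sin(7)² + cos(3)² ≈ 1.412, RHS = 1 → fails

3 of 4 pairs satisfy the claim.

Answer: (0, 0), (3, 3), (4, 4)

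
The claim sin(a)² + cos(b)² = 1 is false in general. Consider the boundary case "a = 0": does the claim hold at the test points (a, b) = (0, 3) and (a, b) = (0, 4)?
No, fails at both test points

At (0, 3): LHS = cos(3)² ≈ 0.9801 ≠ RHS = 1
At (0, 4): LHS = cos(4)² ≈ 0.4272 ≠ RHS = 1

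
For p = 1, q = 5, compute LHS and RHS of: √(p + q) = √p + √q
LHS = √(1 + 5) = √(6) ≈ 2.449
RHS = √1 + √5 = 1 + √(5) ≈ 3.236

LHS ≠ RHS (they differ by about 0.7866), so the equation does not hold here.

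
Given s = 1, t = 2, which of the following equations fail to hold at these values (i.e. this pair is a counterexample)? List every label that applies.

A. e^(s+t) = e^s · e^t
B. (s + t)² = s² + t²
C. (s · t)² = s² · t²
B

Evaluating each claim at the given values:
A. LHS = e^3 ≈ 20.09, RHS = e^3 ≈ 20.09 → holds here (LHS = RHS)
B. LHS = 9, RHS = 5 → fails here (LHS ≠ RHS)
C. LHS = 4, RHS = 4 → holds here (LHS = RHS)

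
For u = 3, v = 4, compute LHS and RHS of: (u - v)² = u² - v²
LHS = (3 - 4)² = 1
RHS = 3² - 4² = -7

LHS ≠ RHS, so the equation does not hold here.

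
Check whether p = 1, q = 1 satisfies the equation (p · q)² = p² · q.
Substituting p = 1, q = 1:

LHS = (1 · 1)² = 1
RHS = 1² · 1 = 1

LHS = RHS, so the equation holds at this point.

Answer: Holds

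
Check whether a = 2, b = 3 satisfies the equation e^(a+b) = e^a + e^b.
Fails

Substituting a = 2, b = 3:

LHS = e^(2+3) = e^5 ≈ 148.4
RHS = e^2 + e^3 ≈ 27.47

LHS ≠ RHS, so the equation does not hold at this point.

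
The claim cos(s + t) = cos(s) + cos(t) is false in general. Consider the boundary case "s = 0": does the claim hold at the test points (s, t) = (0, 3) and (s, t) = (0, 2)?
At (0, 3): LHS = cos(3) ≈ -0.99 ≠ RHS = cos(3) + 1 ≈ 0.01001
At (0, 2): LHS = cos(2) ≈ -0.4161 ≠ RHS = cos(2) + 1 ≈ 0.5839

Answer: No, fails at both test points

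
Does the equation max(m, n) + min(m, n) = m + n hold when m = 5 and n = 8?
Substituting m = 5, n = 8:

LHS = max(5, 8) + min(5, 8) = 13
RHS = 5 + 8 = 13

LHS = RHS, so the equation holds at this point.

Answer: Holds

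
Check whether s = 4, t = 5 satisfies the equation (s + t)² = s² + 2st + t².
Holds

Substituting s = 4, t = 5:

LHS = (4 + 5)² = 81
RHS = 4² + 2·4·5 + 5² = 81

LHS = RHS, so the equation holds at this point.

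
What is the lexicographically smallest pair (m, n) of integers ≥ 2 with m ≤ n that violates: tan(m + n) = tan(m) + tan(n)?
(m, n) = (2, 2)

Substituting (2, 2) into the claim:
LHS = tan(2 + 2) = tan(4) ≈ 1.158
RHS = tan(2) + tan(2) = 2·tan(2) ≈ -4.37

Since LHS ≠ RHS, this pair disproves the claim, and no lexicographically smaller pair (m ≤ n, integers ≥ 2) does.

For instance (2, 6) is also a counterexample (LHS = tan(8) ≈ -6.8, RHS = tan(2) + tan(6) ≈ -2.476), but it's lexicographically larger.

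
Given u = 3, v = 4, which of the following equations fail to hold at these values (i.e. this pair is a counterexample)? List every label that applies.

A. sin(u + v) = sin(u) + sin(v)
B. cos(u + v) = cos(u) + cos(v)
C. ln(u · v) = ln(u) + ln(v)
Evaluating each claim at the given values:
A. LHS = sin(7) ≈ 0.657, RHS = sin(4) + sin(3) ≈ -0.6157 → fails here (LHS ≠ RHS)
B. LHS = cos(7) ≈ 0.7539, RHS = cos(3) + cos(4) ≈ -1.644 → fails here (LHS ≠ RHS)
C. LHS = ln(12) ≈ 2.485, RHS = ln(3) + ln(4) ≈ 2.485 → holds here (LHS = RHS)

Answer: A, B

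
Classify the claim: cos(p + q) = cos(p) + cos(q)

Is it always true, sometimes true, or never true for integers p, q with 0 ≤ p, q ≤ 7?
The claim fails for every pair in the range. For instance at (p, q) = (1, 1): LHS = cos(2) ≈ -0.4161, RHS = 2·cos(1) ≈ 1.081.

Answer: Never true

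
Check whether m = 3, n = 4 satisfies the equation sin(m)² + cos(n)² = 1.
Substituting m = 3, n = 4:

LHS = sin(3)² + cos(4)² ≈ 0.4472
RHS = 1

LHS ≠ RHS, so the equation does not hold at this point.

Answer: Fails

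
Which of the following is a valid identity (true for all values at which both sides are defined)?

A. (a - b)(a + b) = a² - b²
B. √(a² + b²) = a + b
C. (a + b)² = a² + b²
A: holds — e.g. at (3, 5), both sides equal -16.
B: fails at (3, 7) — LHS = √(58) ≈ 7.616, RHS = 10.
C: fails at (6, 7) — LHS = 169, RHS = 85.

Answer: A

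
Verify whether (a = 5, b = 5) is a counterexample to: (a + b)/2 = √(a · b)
No

Substituting a = 5, b = 5:
LHS = (5 + 5)/2 = 5
RHS = √(5 · 5) = 5

The sides agree, so this pair does not disprove the claim.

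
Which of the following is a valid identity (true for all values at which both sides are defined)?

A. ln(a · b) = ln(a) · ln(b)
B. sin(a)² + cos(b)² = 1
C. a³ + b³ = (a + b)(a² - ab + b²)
A: fails at (1, 4) — LHS = ln(4) ≈ 1.386, RHS = 0.
B: fails at (0, 1) — LHS = cos(1)² ≈ 0.2919, RHS = 1.
C: holds — e.g. at (2, 3), both sides equal 35.

Answer: C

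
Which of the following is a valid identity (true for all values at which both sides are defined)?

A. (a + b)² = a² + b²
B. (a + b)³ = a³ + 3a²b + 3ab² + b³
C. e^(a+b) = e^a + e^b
A: fails at (4, 5) — LHS = 81, RHS = 41.
B: holds — e.g. at (2, 4), both sides equal 216.
C: fails at (1, 1) — LHS = e^2 ≈ 7.389, RHS = 2·e ≈ 5.437.

Answer: B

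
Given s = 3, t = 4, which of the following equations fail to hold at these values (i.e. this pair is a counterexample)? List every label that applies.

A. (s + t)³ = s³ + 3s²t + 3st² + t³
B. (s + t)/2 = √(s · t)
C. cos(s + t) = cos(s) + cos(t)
Evaluating each claim at the given values:
A. LHS = 343, RHS = 343 → holds here (LHS = RHS)
B. LHS = 7/2, RHS = 2·√(3) ≈ 3.464 → fails here (LHS ≠ RHS)
C. LHS = cos(7) ≈ 0.7539, RHS = cos(3) + cos(4) ≈ -1.644 → fails here (LHS ≠ RHS)

Answer: B, C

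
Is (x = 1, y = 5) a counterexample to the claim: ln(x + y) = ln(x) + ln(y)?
Substituting x = 1, y = 5:
LHS = ln(1 + 5) = ln(6) ≈ 1.792
RHS = ln(1) + ln(5) = ln(5) ≈ 1.609

Since LHS ≠ RHS, this pair disproves the claim.

Answer: Yes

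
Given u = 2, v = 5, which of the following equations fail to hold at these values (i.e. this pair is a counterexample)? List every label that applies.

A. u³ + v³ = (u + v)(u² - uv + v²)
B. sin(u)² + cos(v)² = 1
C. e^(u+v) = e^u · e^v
Evaluating each claim at the given values:
A. LHS = 133, RHS = 133 → holds here (LHS = RHS)
B. LHS = cos(5)² + sin(2)² ≈ 0.9073, RHS = 1 → fails here (LHS ≠ RHS)
C. LHS = e^7 ≈ 1097, RHS = e^7 ≈ 1097 → holds here (LHS = RHS)

Answer: B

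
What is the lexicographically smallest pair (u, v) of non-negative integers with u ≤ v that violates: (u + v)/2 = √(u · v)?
(u, v) = (0, 1)

Substituting (0, 1) into the claim:
LHS = (0 + 1)/2 = 1/2
RHS = √(0 · 1) = 0

Since LHS ≠ RHS, this pair disproves the claim, and no lexicographically smaller pair (u ≤ v, non-negative integers) does.

For instance (2, 5) is also a counterexample (LHS = 7/2, RHS = √(10) ≈ 3.162), but it's lexicographically larger.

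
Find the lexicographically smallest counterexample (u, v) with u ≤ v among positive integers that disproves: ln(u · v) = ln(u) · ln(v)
(u, v) = (1, 2)

At (1, 1): both sides equal 0, so it holds there.

Substituting (1, 2) into the claim:
LHS = ln(1 · 2) = ln(2) ≈ 0.6931
RHS = ln(1) · ln(2) = 0

Since LHS ≠ RHS, this pair disproves the claim, and no lexicographically smaller pair (u ≤ v, positive integers) does.

For instance (3, 5) is also a counterexample (LHS = ln(15) ≈ 2.708, RHS = ln(3)·ln(5) ≈ 1.768), but it's lexicographically larger.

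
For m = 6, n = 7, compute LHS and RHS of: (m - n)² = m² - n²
LHS = (6 - 7)² = 1
RHS = 6² - 7² = -13

LHS ≠ RHS, so the equation does not hold here.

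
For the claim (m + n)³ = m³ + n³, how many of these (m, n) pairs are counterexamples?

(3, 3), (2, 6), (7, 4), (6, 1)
Testing each pair:
(3, 3): LHS = 216, RHS = 54 → counterexample
(2, 6): LHS = 512, RHS = 224 → counterexample
(7, 4): LHS = 1331, RHS = 407 → counterexample
(6, 1): LHS = 343, RHS = 217 → counterexample

That makes 4 counterexamples.

Answer: 4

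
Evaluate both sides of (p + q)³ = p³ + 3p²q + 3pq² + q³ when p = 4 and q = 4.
LHS = (4 + 4)³ = 512
RHS = 4³ + 3·4²·4 + 3·4·4² + 4³ = 512

LHS = RHS: the two sides agree.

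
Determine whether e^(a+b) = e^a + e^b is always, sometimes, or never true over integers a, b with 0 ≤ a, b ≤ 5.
Never true

The claim fails for every pair in the range. For instance at (a, b) = (1, 0): LHS = e ≈ 2.718, RHS = 1 + e ≈ 3.718.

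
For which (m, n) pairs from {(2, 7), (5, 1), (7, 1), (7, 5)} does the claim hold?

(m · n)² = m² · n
(5, 1), (7, 1)

Testing each pair:
(2, 7): LHS = 196, RHS = 28 → fails
(5, 1): LHS = 25, RHS = 25 → holds
(7, 1): LHS = 49, RHS = 49 → holds
(7, 5): LHS = 1225, RHS = 245 → fails

2 of 4 pairs satisfy the claim.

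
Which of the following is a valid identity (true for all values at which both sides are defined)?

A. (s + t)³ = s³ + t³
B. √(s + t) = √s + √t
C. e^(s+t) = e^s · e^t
A: fails at (1, 4) — LHS = 125, RHS = 65.
B: fails at (1, 2) — LHS = √(3) ≈ 1.732, RHS = 1 + √(2) ≈ 2.414.
C: holds — e.g. at (3, 3), both sides equal e^6 ≈ 403.4.

Answer: C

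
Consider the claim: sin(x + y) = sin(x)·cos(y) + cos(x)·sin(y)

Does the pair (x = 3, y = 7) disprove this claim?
No

Substituting x = 3, y = 7:
LHS = sin(3 + 7) = sin(10) ≈ -0.544
RHS = sin(3)·cos(7) + cos(3)·sin(7) = sin(7)·cos(3) + sin(3)·cos(7) ≈ -0.544

The sides agree, so this pair does not disprove the claim.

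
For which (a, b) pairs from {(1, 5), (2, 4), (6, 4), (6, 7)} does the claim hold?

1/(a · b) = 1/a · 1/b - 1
Testing each pair:
(1, 5): LHS = 1/5, RHS = -4/5 → fails
(2, 4): LHS = 1/8, RHS = -7/8 → fails
(6, 4): LHS = 1/24, RHS = -23/24 → fails
(6, 7): LHS = 1/42, RHS = -41/42 → fails

No pair satisfies the claim.

Answer: None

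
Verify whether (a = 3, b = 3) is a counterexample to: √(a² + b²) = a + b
Yes

Substituting a = 3, b = 3:
LHS = √(3² + 3²) = 3·√(2) ≈ 4.243
RHS = 3 + 3 = 6

Since LHS ≠ RHS, this pair disproves the claim.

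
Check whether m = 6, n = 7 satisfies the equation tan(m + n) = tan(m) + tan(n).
Substituting m = 6, n = 7:

LHS = tan(6 + 7) = tan(13) ≈ 0.463
RHS = tan(6) + tan(7) ≈ 0.5804

LHS ≠ RHS, so the equation does not hold at this point.

Answer: Fails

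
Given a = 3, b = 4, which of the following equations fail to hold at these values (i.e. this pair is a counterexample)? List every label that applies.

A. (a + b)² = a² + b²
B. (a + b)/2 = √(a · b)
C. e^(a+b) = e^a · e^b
A, B

Evaluating each claim at the given values:
A. LHS = 49, RHS = 25 → fails here (LHS ≠ RHS)
B. LHS = 7/2, RHS = 2·√(3) ≈ 3.464 → fails here (LHS ≠ RHS)
C. LHS = e^7 ≈ 1097, RHS = e^7 ≈ 1097 → holds here (LHS = RHS)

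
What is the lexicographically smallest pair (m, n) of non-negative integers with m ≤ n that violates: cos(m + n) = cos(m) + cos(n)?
Substituting (0, 0) into the claim:
LHS = cos(0 + 0) = 1
RHS = cos(0) + cos(0) = 2

Since LHS ≠ RHS, this pair disproves the claim, and no lexicographically smaller pair (m ≤ n, non-negative integers) does.

For instance (6, 7) is also a counterexample (LHS = cos(13) ≈ 0.9074, RHS = cos(7) + cos(6) ≈ 1.714), but it's lexicographically larger.

Answer: (m, n) = (0, 0)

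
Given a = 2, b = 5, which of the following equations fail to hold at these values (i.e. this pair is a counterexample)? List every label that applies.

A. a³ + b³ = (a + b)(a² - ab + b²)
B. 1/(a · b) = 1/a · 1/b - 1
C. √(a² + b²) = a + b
B, C

Evaluating each claim at the given values:
A. LHS = 133, RHS = 133 → holds here (LHS = RHS)
B. LHS = 1/10, RHS = -9/10 → fails here (LHS ≠ RHS)
C. LHS = √(29) ≈ 5.385, RHS = 7 → fails here (LHS ≠ RHS)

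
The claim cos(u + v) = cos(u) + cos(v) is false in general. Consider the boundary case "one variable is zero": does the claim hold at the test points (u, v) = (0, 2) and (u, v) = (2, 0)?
At (0, 2): LHS = cos(2) ≈ -0.4161 ≠ RHS = cos(2) + 1 ≈ 0.5839
At (2, 0): LHS = cos(2) ≈ -0.4161 ≠ RHS = cos(2) + 1 ≈ 0.5839

Answer: No, fails at both test points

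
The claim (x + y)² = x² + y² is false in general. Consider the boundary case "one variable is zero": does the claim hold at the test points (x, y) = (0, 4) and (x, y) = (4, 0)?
At (0, 4): LHS = 16, RHS = 16 → equal
At (4, 0): LHS = 16, RHS = 16 → equal

So the claim does hold at both of these boundary points, even though it is not an identity.

Answer: Yes, holds at both test points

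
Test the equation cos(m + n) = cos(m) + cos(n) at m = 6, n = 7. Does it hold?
Substituting m = 6, n = 7:

LHS = cos(6 + 7) = cos(13) ≈ 0.9074
RHS = cos(6) + cos(7) ≈ 1.714

LHS ≠ RHS, so the equation does not hold at this point.

Answer: Fails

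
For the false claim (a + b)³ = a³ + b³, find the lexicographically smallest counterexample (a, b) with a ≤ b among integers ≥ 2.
Substituting (2, 2) into the claim:
LHS = (2 + 2)³ = 64
RHS = 2³ + 2³ = 16

Since LHS ≠ RHS, this pair disproves the claim, and no lexicographically smaller pair (a ≤ b, integers ≥ 2) does.

For instance (5, 5) is also a counterexample (LHS = 1000, RHS = 250), but it's lexicographically larger.

Answer: (a, b) = (2, 2)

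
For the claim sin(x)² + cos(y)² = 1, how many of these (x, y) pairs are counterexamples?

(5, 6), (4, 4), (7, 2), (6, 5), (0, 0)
3

Testing each pair:
(5, 6): LHS = sin(5)² + cos(6)² ≈ 1.841, RHS = 1 → counterexample
(4, 4): LHS = cos(4)² + sin(4)² = 1, RHS = 1 → satisfies claim
(7, 2): LHS = cos(2)² + sin(7)² ≈ 0.6048, RHS = 1 → counterexample
(6, 5): LHS = sin(6)² + cos(5)² ≈ 0.1585, RHS = 1 → counterexample
(0, 0): LHS = 1, RHS = 1 → satisfies claim

That makes 3 counterexamples.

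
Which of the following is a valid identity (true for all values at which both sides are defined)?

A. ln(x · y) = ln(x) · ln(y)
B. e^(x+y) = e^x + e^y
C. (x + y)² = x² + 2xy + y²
C

A: fails at (1, 5) — LHS = ln(5) ≈ 1.609, RHS = 0.
B: fails at (5, 8) — LHS = e^13 ≈ 442413.4, RHS = e^5 + e^8 ≈ 3129.
C: holds — e.g. at (2, 3), both sides equal 25.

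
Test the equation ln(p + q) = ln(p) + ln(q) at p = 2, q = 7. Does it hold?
Substituting p = 2, q = 7:

LHS = ln(2 + 7) = ln(9) ≈ 2.197
RHS = ln(2) + ln(7) ≈ 2.639

LHS ≠ RHS, so the equation does not hold at this point.

Answer: Fails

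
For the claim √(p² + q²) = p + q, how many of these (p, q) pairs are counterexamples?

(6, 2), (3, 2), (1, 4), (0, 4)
Testing each pair:
(6, 2): LHS = 2·√(10) ≈ 6.325, RHS = 8 → counterexample
(3, 2): LHS = √(13) ≈ 3.606, RHS = 5 → counterexample
(1, 4): LHS = √(17) ≈ 4.123, RHS = 5 → counterexample
(0, 4): LHS = 4, RHS = 4 → satisfies claim

That makes 3 counterexamples.

Answer: 3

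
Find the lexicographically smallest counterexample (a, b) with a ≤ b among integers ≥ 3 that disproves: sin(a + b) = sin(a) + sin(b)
(a, b) = (3, 3)

Substituting (3, 3) into the claim:
LHS = sin(3 + 3) = sin(6) ≈ -0.2794
RHS = sin(3) + sin(3) = 2·sin(3) ≈ 0.2822

Since LHS ≠ RHS, this pair disproves the claim, and no lexicographically smaller pair (a ≤ b, integers ≥ 3) does.

For instance (3, 6) is also a counterexample (LHS = sin(9) ≈ 0.4121, RHS = sin(6) + sin(3) ≈ -0.1383), but it's lexicographically larger.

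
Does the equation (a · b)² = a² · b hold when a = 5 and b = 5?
Substituting a = 5, b = 5:

LHS = (5 · 5)² = 625
RHS = 5² · 5 = 125

LHS ≠ RHS, so the equation does not hold at this point.

Answer: Fails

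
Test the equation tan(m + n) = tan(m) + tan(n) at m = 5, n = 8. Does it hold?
Substituting m = 5, n = 8:

LHS = tan(5 + 8) = tan(13) ≈ 0.463
RHS = tan(5) + tan(8) ≈ -10.18

LHS ≠ RHS, so the equation does not hold at this point.

Answer: Fails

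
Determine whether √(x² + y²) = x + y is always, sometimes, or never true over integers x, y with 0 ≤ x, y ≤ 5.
It holds at (x, y) = (4, 0) (both sides equal 4), but fails at (x, y) = (5, 3) (LHS = √(34) ≈ 5.831, RHS = 8).

Answer: Sometimes true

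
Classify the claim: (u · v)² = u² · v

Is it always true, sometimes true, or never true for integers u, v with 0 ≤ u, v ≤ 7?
It holds at (u, v) = (0, 5) (both sides equal 0), but fails at (u, v) = (7, 7) (LHS = 2401, RHS = 343).

Answer: Sometimes true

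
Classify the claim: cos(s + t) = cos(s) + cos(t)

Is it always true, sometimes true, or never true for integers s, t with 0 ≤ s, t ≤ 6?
Never true

The claim fails for every pair in the range. For instance at (s, t) = (1, 2): LHS = cos(3) ≈ -0.99, RHS = cos(2) + cos(1) ≈ 0.1242.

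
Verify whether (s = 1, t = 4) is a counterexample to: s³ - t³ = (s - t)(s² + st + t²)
Substituting s = 1, t = 4:
LHS = 1³ - 4³ = -63
RHS = (1 - 4)(1² + 1·4 + 4²) = -63

The sides agree, so this pair does not disprove the claim.

Answer: No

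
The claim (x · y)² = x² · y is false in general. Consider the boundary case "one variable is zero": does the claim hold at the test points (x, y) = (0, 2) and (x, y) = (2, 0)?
Yes, holds at both test points

At (0, 2): LHS = 0, RHS = 0 → equal
At (2, 0): LHS = 0, RHS = 0 → equal

So the claim does hold at both of these boundary points, even though it is not an identity.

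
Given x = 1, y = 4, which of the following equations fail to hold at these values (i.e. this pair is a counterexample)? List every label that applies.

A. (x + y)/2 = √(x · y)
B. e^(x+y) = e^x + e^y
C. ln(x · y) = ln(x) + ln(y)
Evaluating each claim at the given values:
A. LHS = 5/2, RHS = 2 → fails here (LHS ≠ RHS)
B. LHS = e^5 ≈ 148.4, RHS = e + e^4 ≈ 57.32 → fails here (LHS ≠ RHS)
C. LHS = ln(4) ≈ 1.386, RHS = ln(4) ≈ 1.386 → holds here (LHS = RHS)

Answer: A, B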